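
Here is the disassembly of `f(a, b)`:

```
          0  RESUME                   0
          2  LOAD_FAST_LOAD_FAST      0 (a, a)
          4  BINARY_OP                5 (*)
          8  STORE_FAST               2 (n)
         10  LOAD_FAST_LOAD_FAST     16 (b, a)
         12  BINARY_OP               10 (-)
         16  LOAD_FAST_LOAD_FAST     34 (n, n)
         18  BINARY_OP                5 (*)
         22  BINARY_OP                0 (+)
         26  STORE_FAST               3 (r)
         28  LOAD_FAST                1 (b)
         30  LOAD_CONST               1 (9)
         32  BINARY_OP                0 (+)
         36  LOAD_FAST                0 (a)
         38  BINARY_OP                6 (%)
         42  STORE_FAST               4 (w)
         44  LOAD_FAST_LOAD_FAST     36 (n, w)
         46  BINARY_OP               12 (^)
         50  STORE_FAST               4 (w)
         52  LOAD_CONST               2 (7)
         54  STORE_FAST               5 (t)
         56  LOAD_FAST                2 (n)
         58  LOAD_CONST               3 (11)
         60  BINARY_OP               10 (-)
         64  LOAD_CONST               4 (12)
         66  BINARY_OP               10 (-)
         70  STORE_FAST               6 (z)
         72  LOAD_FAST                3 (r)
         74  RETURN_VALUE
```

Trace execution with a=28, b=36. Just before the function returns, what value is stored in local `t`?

LOAD_FAST_LOAD_FAST a,a → push 28,28. Stack: [28, 28]
BINARY_OP * → 28 * 28 = 784. Stack: [784]
STORE_FAST n → n=784. Stack: []
LOAD_FAST_LOAD_FAST b,a → push 36,28. Stack: [36, 28]
BINARY_OP - → 36 - 28 = 8. Stack: [8]
LOAD_FAST_LOAD_FAST n,n → push 784,784. Stack: [8, 784, 784]
BINARY_OP * → 784 * 784 = 614656. Stack: [8, 614656]
BINARY_OP + → 8 + 614656 = 614664. Stack: [614664]
STORE_FAST r → r=614664. Stack: []
LOAD_FAST b → push 36. Stack: [36]
LOAD_CONST → push 9. Stack: [36, 9]
BINARY_OP + → 36 + 9 = 45. Stack: [45]
LOAD_FAST a → push 28. Stack: [45, 28]
BINARY_OP % → 45 % 28 = 17. Stack: [17]
STORE_FAST w → w=17. Stack: []
LOAD_FAST_LOAD_FAST n,w → push 784,17. Stack: [784, 17]
BINARY_OP ^ → 784 ^ 17 = 769. Stack: [769]
STORE_FAST w → w=769. Stack: []
LOAD_CONST → push 7. Stack: [7]
STORE_FAST t → t=7. Stack: []
LOAD_FAST n → push 784. Stack: [784]
LOAD_CONST → push 11. Stack: [784, 11]
BINARY_OP - → 784 - 11 = 773. Stack: [773]
LOAD_CONST → push 12. Stack: [773, 12]
BINARY_OP - → 773 - 12 = 761. Stack: [761]
STORE_FAST z → z=761. Stack: []
LOAD_FAST r → push 614664. Stack: [614664]
RETURN_VALUE → return 614664.

7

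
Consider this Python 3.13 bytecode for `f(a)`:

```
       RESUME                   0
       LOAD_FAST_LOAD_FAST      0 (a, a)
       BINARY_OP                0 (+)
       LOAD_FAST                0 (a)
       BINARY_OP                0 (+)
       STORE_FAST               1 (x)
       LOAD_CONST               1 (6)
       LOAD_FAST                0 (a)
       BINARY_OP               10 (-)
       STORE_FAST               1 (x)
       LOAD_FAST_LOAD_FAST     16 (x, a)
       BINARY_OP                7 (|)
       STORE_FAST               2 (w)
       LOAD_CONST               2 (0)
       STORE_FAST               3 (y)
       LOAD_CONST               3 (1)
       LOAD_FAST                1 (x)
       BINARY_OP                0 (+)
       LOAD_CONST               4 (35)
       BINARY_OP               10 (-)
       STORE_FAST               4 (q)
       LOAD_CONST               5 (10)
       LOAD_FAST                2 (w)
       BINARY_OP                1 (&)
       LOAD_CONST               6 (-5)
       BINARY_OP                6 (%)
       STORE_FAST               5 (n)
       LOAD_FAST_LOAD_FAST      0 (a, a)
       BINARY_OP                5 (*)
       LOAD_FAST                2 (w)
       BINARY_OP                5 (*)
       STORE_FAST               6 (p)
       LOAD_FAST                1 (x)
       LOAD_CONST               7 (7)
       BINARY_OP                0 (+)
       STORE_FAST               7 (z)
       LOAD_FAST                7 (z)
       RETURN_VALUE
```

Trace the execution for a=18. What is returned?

-5

LOAD_FAST_LOAD_FAST a,a → push 18,18. Stack: [18, 18]
BINARY_OP + → 18 + 18 = 36. Stack: [36]
LOAD_FAST a → push 18. Stack: [36, 18]
BINARY_OP + → 36 + 18 = 54. Stack: [54]
STORE_FAST x → x=54. Stack: []
LOAD_CONST → push 6. Stack: [6]
LOAD_FAST a → push 18. Stack: [6, 18]
BINARY_OP - → 6 - 18 = -12. Stack: [-12]
STORE_FAST x → x=-12. Stack: []
LOAD_FAST_LOAD_FAST x,a → push -12,18. Stack: [-12, 18]
BINARY_OP | → -12 | 18 = -10. Stack: [-10]
STORE_FAST w → w=-10. Stack: []
LOAD_CONST → push 0. Stack: [0]
STORE_FAST y → y=0. Stack: []
LOAD_CONST → push 1. Stack: [1]
LOAD_FAST x → push -12. Stack: [1, -12]
BINARY_OP + → 1 + -12 = -11. Stack: [-11]
LOAD_CONST → push 35. Stack: [-11, 35]
BINARY_OP - → -11 - 35 = -46. Stack: [-46]
STORE_FAST q → q=-46. Stack: []
LOAD_CONST → push 10. Stack: [10]
LOAD_FAST w → push -10. Stack: [10, -10]
BINARY_OP & → 10 & -10 = 2. Stack: [2]
LOAD_CONST → push -5. Stack: [2, -5]
BINARY_OP % → 2 % -5 = -3. Stack: [-3]
STORE_FAST n → n=-3. Stack: []
LOAD_FAST_LOAD_FAST a,a → push 18,18. Stack: [18, 18]
BINARY_OP * → 18 * 18 = 324. Stack: [324]
LOAD_FAST w → push -10. Stack: [324, -10]
BINARY_OP * → 324 * -10 = -3240. Stack: [-3240]
STORE_FAST p → p=-3240. Stack: []
LOAD_FAST x → push -12. Stack: [-12]
LOAD_CONST → push 7. Stack: [-12, 7]
BINARY_OP + → -12 + 7 = -5. Stack: [-5]
STORE_FAST z → z=-5. Stack: []
LOAD_FAST z → push -5. Stack: [-5]
RETURN_VALUE → return -5.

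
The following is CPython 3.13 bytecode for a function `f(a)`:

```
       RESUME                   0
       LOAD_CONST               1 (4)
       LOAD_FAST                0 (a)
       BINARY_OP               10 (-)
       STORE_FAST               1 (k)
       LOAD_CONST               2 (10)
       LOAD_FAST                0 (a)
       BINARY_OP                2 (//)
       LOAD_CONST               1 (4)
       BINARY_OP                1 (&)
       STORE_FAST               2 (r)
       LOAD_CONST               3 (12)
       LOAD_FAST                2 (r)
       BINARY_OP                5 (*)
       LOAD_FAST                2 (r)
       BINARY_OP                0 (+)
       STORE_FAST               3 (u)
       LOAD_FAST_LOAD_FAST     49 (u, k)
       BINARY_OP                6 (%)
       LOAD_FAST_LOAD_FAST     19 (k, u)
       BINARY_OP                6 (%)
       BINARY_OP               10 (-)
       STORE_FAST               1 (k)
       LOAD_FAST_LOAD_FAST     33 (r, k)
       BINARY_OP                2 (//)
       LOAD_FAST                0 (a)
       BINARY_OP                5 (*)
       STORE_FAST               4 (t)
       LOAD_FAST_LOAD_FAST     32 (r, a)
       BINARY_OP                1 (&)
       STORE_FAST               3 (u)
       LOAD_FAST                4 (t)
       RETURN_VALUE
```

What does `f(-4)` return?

4

LOAD_CONST → push 4. Stack: [4]
LOAD_FAST a → push -4. Stack: [4, -4]
BINARY_OP - → 4 - -4 = 8. Stack: [8]
STORE_FAST k → k=8. Stack: []
LOAD_CONST → push 10. Stack: [10]
LOAD_FAST a → push -4. Stack: [10, -4]
BINARY_OP // → 10 // -4 = -3. Stack: [-3]
LOAD_CONST → push 4. Stack: [-3, 4]
BINARY_OP & → -3 & 4 = 4. Stack: [4]
STORE_FAST r → r=4. Stack: []
LOAD_CONST → push 12. Stack: [12]
LOAD_FAST r → push 4. Stack: [12, 4]
BINARY_OP * → 12 * 4 = 48. Stack: [48]
LOAD_FAST r → push 4. Stack: [48, 4]
BINARY_OP + → 48 + 4 = 52. Stack: [52]
STORE_FAST u → u=52. Stack: []
LOAD_FAST_LOAD_FAST u,k → push 52,8. Stack: [52, 8]
BINARY_OP % → 52 % 8 = 4. Stack: [4]
LOAD_FAST_LOAD_FAST k,u → push 8,52. Stack: [4, 8, 52]
BINARY_OP % → 8 % 52 = 8. Stack: [4, 8]
BINARY_OP - → 4 - 8 = -4. Stack: [-4]
STORE_FAST k → k=-4. Stack: []
LOAD_FAST_LOAD_FAST r,k → push 4,-4. Stack: [4, -4]
BINARY_OP // → 4 // -4 = -1. Stack: [-1]
LOAD_FAST a → push -4. Stack: [-1, -4]
BINARY_OP * → -1 * -4 = 4. Stack: [4]
STORE_FAST t → t=4. Stack: []
LOAD_FAST_LOAD_FAST r,a → push 4,-4. Stack: [4, -4]
BINARY_OP & → 4 & -4 = 4. Stack: [4]
STORE_FAST u → u=4. Stack: []
LOAD_FAST t → push 4. Stack: [4]
RETURN_VALUE → return 4.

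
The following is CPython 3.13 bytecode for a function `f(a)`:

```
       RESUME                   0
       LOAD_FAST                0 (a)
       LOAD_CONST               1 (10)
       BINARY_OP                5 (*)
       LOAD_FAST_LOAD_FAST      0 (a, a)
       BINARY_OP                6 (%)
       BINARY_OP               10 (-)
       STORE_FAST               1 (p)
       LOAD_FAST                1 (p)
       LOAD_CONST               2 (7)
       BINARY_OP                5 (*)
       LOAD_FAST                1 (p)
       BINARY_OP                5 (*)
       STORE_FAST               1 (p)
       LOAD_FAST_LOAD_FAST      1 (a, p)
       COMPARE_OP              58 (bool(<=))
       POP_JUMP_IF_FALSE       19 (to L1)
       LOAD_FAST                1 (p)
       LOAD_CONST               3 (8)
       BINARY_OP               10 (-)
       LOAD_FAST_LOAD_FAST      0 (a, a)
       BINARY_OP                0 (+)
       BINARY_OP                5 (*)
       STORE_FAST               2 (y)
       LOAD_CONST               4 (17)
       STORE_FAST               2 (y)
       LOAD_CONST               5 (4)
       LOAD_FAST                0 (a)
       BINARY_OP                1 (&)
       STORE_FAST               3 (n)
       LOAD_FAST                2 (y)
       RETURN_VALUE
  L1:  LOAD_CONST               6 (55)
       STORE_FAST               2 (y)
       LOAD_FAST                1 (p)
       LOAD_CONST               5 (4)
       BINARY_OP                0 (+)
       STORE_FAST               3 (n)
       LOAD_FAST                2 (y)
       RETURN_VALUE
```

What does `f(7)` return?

17

LOAD_FAST a → push 7. Stack: [7]
LOAD_CONST → push 10. Stack: [7, 10]
BINARY_OP * → 7 * 10 = 70. Stack: [70]
LOAD_FAST_LOAD_FAST a,a → push 7,7. Stack: [70, 7, 7]
BINARY_OP % → 7 % 7 = 0. Stack: [70, 0]
BINARY_OP - → 70 - 0 = 70. Stack: [70]
STORE_FAST p → p=70. Stack: []
LOAD_FAST p → push 70. Stack: [70]
LOAD_CONST → push 7. Stack: [70, 7]
BINARY_OP * → 70 * 7 = 490. Stack: [490]
LOAD_FAST p → push 70. Stack: [490, 70]
BINARY_OP * → 490 * 70 = 34300. Stack: [34300]
STORE_FAST p → p=34300. Stack: []
LOAD_FAST_LOAD_FAST a,p → push 7,34300. Stack: [7, 34300]
COMPARE_OP bool(<=) → 7 vs 34300 = True. Stack: [True]
POP_JUMP_IF_FALSE → pop True; no jump. Stack: []
LOAD_FAST p → push 34300. Stack: [34300]
LOAD_CONST → push 8. Stack: [34300, 8]
BINARY_OP - → 34300 - 8 = 34292. Stack: [34292]
LOAD_FAST_LOAD_FAST a,a → push 7,7. Stack: [34292, 7, 7]
BINARY_OP + → 7 + 7 = 14. Stack: [34292, 14]
BINARY_OP * → 34292 * 14 = 480088. Stack: [480088]
STORE_FAST y → y=480088. Stack: []
LOAD_CONST → push 17. Stack: [17]
STORE_FAST y → y=17. Stack: []
LOAD_CONST → push 4. Stack: [4]
LOAD_FAST a → push 7. Stack: [4, 7]
BINARY_OP & → 4 & 7 = 4. Stack: [4]
STORE_FAST n → n=4. Stack: []
LOAD_FAST y → push 17. Stack: [17]
RETURN_VALUE → return 17.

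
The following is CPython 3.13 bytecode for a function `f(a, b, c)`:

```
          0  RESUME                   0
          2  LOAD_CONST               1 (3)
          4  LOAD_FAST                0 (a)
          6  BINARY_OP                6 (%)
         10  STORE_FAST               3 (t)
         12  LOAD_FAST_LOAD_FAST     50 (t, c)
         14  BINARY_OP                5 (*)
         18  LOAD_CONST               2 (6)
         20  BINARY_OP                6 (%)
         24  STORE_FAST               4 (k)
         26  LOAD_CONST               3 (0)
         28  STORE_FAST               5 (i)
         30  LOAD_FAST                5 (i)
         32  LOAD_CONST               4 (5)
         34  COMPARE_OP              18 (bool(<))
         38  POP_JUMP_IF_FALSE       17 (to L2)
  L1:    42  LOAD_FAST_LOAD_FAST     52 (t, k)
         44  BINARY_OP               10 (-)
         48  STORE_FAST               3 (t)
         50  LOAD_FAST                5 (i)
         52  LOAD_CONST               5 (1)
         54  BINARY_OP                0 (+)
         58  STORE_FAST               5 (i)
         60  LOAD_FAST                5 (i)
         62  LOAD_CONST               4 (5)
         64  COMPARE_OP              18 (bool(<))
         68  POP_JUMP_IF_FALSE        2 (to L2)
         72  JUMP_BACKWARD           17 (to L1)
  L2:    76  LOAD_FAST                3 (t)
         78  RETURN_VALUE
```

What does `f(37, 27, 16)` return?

3

LOAD_CONST → push 3
LOAD_FAST a → push 37
BINARY_OP % → 3 % 37 = 3
STORE_FAST t → t=3
LOAD_FAST_LOAD_FAST t,c → push 3,16
BINARY_OP * → 3 * 16 = 48
LOAD_CONST → push 6
BINARY_OP % → 48 % 6 = 0
STORE_FAST k → k=0
LOAD_CONST → push 0
STORE_FAST i → i=0
LOAD_FAST i → push 0
LOAD_CONST → push 5
COMPARE_OP bool(<) → 0 vs 5 = True
POP_JUMP_IF_FALSE → pop True; no jump
LOAD_FAST_LOAD_FAST t,k → push 3,0
BINARY_OP - → 3 - 0 = 3
STORE_FAST t → t=3
LOAD_FAST i → push 0
LOAD_CONST → push 1
BINARY_OP + → 0 + 1 = 1
STORE_FAST i → i=1
LOAD_FAST i → push 1
LOAD_CONST → push 5
COMPARE_OP bool(<) → 1 vs 5 = True
POP_JUMP_IF_FALSE → pop True; no jump
LOAD_FAST_LOAD_FAST t,k → push 3,0
BINARY_OP - → 3 - 0 = 3
STORE_FAST t → t=3
LOAD_FAST i → push 1
LOAD_CONST → push 1
BINARY_OP + → 1 + 1 = 2
STORE_FAST i → i=2
LOAD_FAST i → push 2
LOAD_CONST → push 5
COMPARE_OP bool(<) → 2 vs 5 = True
POP_JUMP_IF_FALSE → pop True; no jump
LOAD_FAST_LOAD_FAST t,k → push 3,0
BINARY_OP - → 3 - 0 = 3
STORE_FAST t → t=3
LOAD_FAST i → push 2
LOAD_CONST → push 1
BINARY_OP + → 2 + 1 = 3
STORE_FAST i → i=3
LOAD_FAST i → push 3
LOAD_CONST → push 5
COMPARE_OP bool(<) → 3 vs 5 = True
POP_JUMP_IF_FALSE → pop True; no jump
LOAD_FAST_LOAD_FAST t,k → push 3,0
BINARY_OP - → 3 - 0 = 3
STORE_FAST t → t=3
LOAD_FAST i → push 3
LOAD_CONST → push 1
BINARY_OP + → 3 + 1 = 4
STORE_FAST i → i=4
LOAD_FAST i → push 4
LOAD_CONST → push 5
COMPARE_OP bool(<) → 4 vs 5 = True
POP_JUMP_IF_FALSE → pop True; no jump
LOAD_FAST_LOAD_FAST t,k → push 3,0
BINARY_OP - → 3 - 0 = 3
STORE_FAST t → t=3
LOAD_FAST i → push 4
LOAD_CONST → push 1
BINARY_OP + → 4 + 1 = 5
STORE_FAST i → i=5
LOAD_FAST i → push 5
LOAD_CONST → push 5
COMPARE_OP bool(<) → 5 vs 5 = False
POP_JUMP_IF_FALSE → pop False; jump
LOAD_FAST t → push 3
RETURN_VALUE → return 3.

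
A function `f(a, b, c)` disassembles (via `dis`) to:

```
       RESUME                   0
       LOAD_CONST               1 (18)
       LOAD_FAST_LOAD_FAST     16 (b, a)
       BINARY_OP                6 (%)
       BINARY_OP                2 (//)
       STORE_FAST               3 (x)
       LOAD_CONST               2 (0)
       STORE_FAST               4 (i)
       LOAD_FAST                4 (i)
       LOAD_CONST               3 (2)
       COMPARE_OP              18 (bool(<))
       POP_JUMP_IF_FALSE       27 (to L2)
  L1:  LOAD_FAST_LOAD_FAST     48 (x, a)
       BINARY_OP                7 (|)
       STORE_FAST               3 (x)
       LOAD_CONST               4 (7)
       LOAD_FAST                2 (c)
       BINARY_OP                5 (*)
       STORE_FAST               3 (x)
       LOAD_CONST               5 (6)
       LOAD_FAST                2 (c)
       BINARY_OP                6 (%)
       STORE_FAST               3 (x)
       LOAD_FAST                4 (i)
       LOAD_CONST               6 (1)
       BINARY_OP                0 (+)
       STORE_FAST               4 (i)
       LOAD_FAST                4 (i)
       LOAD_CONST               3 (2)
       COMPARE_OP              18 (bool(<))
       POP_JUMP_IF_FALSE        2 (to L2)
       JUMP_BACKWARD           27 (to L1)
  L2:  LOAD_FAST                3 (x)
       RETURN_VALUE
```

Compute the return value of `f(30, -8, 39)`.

LOAD_CONST → push 18. Stack: [18]
LOAD_FAST_LOAD_FAST b,a → push -8,30. Stack: [18, -8, 30]
BINARY_OP % → -8 % 30 = 22. Stack: [18, 22]
BINARY_OP // → 18 // 22 = 0. Stack: [0]
STORE_FAST x → x=0. Stack: []
LOAD_CONST → push 0. Stack: [0]
STORE_FAST i → i=0. Stack: []
LOAD_FAST i → push 0. Stack: [0]
LOAD_CONST → push 2. Stack: [0, 2]
COMPARE_OP bool(<) → 0 vs 2 = True. Stack: [True]
POP_JUMP_IF_FALSE → pop True; no jump. Stack: []
LOAD_FAST_LOAD_FAST x,a → push 0,30. Stack: [0, 30]
BINARY_OP | → 0 | 30 = 30. Stack: [30]
STORE_FAST x → x=30. Stack: []
LOAD_CONST → push 7. Stack: [7]
LOAD_FAST c → push 39. Stack: [7, 39]
BINARY_OP * → 7 * 39 = 273. Stack: [273]
STORE_FAST x → x=273. Stack: []
LOAD_CONST → push 6. Stack: [6]
LOAD_FAST c → push 39. Stack: [6, 39]
BINARY_OP % → 6 % 39 = 6. Stack: [6]
STORE_FAST x → x=6. Stack: []
LOAD_FAST i → push 0. Stack: [0]
LOAD_CONST → push 1. Stack: [0, 1]
BINARY_OP + → 0 + 1 = 1. Stack: [1]
STORE_FAST i → i=1. Stack: []
LOAD_FAST i → push 1. Stack: [1]
LOAD_CONST → push 2. Stack: [1, 2]
COMPARE_OP bool(<) → 1 vs 2 = True. Stack: [True]
POP_JUMP_IF_FALSE → pop True; no jump. Stack: []
LOAD_FAST_LOAD_FAST x,a → push 6,30. Stack: [6, 30]
BINARY_OP | → 6 | 30 = 30. Stack: [30]
STORE_FAST x → x=30. Stack: []
LOAD_CONST → push 7. Stack: [7]
LOAD_FAST c → push 39. Stack: [7, 39]
BINARY_OP * → 7 * 39 = 273. Stack: [273]
STORE_FAST x → x=273. Stack: []
LOAD_CONST → push 6. Stack: [6]
LOAD_FAST c → push 39. Stack: [6, 39]
BINARY_OP % → 6 % 39 = 6. Stack: [6]
STORE_FAST x → x=6. Stack: []
LOAD_FAST i → push 1. Stack: [1]
LOAD_CONST → push 1. Stack: [1, 1]
BINARY_OP + → 1 + 1 = 2. Stack: [2]
STORE_FAST i → i=2. Stack: []
LOAD_FAST i → push 2. Stack: [2]
LOAD_CONST → push 2. Stack: [2, 2]
COMPARE_OP bool(<) → 2 vs 2 = False. Stack: [False]
POP_JUMP_IF_FALSE → pop False; jump. Stack: []
LOAD_FAST x → push 6. Stack: [6]
RETURN_VALUE → return 6.

6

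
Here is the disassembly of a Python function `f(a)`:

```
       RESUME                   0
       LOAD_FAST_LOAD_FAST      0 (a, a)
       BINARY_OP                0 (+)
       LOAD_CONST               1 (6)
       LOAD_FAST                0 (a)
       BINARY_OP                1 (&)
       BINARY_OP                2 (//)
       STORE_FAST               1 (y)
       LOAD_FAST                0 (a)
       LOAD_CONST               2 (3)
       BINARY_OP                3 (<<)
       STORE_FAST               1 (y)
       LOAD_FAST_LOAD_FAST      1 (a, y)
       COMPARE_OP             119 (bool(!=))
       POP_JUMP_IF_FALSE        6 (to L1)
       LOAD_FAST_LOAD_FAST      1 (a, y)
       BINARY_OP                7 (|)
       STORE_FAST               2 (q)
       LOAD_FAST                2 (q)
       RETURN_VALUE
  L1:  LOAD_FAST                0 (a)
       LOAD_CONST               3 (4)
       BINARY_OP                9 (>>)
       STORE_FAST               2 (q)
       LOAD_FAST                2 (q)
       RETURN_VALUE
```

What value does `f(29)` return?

LOAD_FAST_LOAD_FAST a,a → push 29,29. Stack: [29, 29]
BINARY_OP + → 29 + 29 = 58. Stack: [58]
LOAD_CONST → push 6. Stack: [58, 6]
LOAD_FAST a → push 29. Stack: [58, 6, 29]
BINARY_OP & → 6 & 29 = 4. Stack: [58, 4]
BINARY_OP // → 58 // 4 = 14. Stack: [14]
STORE_FAST y → y=14. Stack: []
LOAD_FAST a → push 29. Stack: [29]
LOAD_CONST → push 3. Stack: [29, 3]
BINARY_OP << → 29 << 3 = 232. Stack: [232]
STORE_FAST y → y=232. Stack: []
LOAD_FAST_LOAD_FAST a,y → push 29,232. Stack: [29, 232]
COMPARE_OP bool(!=) → 29 vs 232 = True. Stack: [True]
POP_JUMP_IF_FALSE → pop True; no jump. Stack: []
LOAD_FAST_LOAD_FAST a,y → push 29,232. Stack: [29, 232]
BINARY_OP | → 29 | 232 = 253. Stack: [253]
STORE_FAST q → q=253. Stack: []
LOAD_FAST q → push 253. Stack: [253]
RETURN_VALUE → return 253.

253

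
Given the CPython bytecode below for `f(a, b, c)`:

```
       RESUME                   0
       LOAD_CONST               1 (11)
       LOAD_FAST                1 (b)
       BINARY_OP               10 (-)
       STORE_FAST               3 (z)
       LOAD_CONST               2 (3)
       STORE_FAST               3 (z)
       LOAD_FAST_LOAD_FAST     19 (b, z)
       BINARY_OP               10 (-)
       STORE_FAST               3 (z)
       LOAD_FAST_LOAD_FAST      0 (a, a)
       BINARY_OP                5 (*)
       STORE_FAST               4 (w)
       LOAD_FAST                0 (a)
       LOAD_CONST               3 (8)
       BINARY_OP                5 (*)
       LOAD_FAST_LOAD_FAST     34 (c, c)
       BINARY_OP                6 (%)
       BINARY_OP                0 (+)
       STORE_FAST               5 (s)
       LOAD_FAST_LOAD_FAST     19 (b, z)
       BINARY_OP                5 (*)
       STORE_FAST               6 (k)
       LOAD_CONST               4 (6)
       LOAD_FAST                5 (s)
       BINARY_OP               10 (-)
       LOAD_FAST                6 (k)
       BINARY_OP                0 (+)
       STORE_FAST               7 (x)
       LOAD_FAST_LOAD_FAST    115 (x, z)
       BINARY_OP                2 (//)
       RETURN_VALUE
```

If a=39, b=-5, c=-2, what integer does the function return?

LOAD_CONST → push 11. Stack: [11]
LOAD_FAST b → push -5. Stack: [11, -5]
BINARY_OP - → 11 - -5 = 16. Stack: [16]
STORE_FAST z → z=16. Stack: []
LOAD_CONST → push 3. Stack: [3]
STORE_FAST z → z=3. Stack: []
LOAD_FAST_LOAD_FAST b,z → push -5,3. Stack: [-5, 3]
BINARY_OP - → -5 - 3 = -8. Stack: [-8]
STORE_FAST z → z=-8. Stack: []
LOAD_FAST_LOAD_FAST a,a → push 39,39. Stack: [39, 39]
BINARY_OP * → 39 * 39 = 1521. Stack: [1521]
STORE_FAST w → w=1521. Stack: []
LOAD_FAST a → push 39. Stack: [39]
LOAD_CONST → push 8. Stack: [39, 8]
BINARY_OP * → 39 * 8 = 312. Stack: [312]
LOAD_FAST_LOAD_FAST c,c → push -2,-2. Stack: [312, -2, -2]
BINARY_OP % → -2 % -2 = 0. Stack: [312, 0]
BINARY_OP + → 312 + 0 = 312. Stack: [312]
STORE_FAST s → s=312. Stack: []
LOAD_FAST_LOAD_FAST b,z → push -5,-8. Stack: [-5, -8]
BINARY_OP * → -5 * -8 = 40. Stack: [40]
STORE_FAST k → k=40. Stack: []
LOAD_CONST → push 6. Stack: [6]
LOAD_FAST s → push 312. Stack: [6, 312]
BINARY_OP - → 6 - 312 = -306. Stack: [-306]
LOAD_FAST k → push 40. Stack: [-306, 40]
BINARY_OP + → -306 + 40 = -266. Stack: [-266]
STORE_FAST x → x=-266. Stack: []
LOAD_FAST_LOAD_FAST x,z → push -266,-8. Stack: [-266, -8]
BINARY_OP // → -266 // -8 = 33. Stack: [33]
RETURN_VALUE → return 33.

33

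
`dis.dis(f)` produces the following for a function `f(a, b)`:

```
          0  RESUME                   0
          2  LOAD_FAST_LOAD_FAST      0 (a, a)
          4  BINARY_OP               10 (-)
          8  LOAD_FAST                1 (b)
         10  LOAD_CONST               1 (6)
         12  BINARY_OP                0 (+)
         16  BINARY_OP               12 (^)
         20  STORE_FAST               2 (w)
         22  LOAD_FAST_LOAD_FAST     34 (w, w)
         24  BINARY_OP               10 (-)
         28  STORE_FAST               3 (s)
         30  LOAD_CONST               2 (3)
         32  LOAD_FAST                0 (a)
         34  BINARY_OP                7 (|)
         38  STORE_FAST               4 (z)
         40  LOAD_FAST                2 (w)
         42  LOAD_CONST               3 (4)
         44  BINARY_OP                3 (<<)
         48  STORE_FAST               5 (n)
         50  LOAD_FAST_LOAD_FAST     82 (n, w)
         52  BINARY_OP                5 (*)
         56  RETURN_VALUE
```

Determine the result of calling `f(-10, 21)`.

LOAD_FAST_LOAD_FAST a,a → push -10,-10. Stack: [-10, -10]
BINARY_OP - → -10 - -10 = 0. Stack: [0]
LOAD_FAST b → push 21. Stack: [0, 21]
LOAD_CONST → push 6. Stack: [0, 21, 6]
BINARY_OP + → 21 + 6 = 27. Stack: [0, 27]
BINARY_OP ^ → 0 ^ 27 = 27. Stack: [27]
STORE_FAST w → w=27. Stack: []
LOAD_FAST_LOAD_FAST w,w → push 27,27. Stack: [27, 27]
BINARY_OP - → 27 - 27 = 0. Stack: [0]
STORE_FAST s → s=0. Stack: []
LOAD_CONST → push 3. Stack: [3]
LOAD_FAST a → push -10. Stack: [3, -10]
BINARY_OP | → 3 | -10 = -9. Stack: [-9]
STORE_FAST z → z=-9. Stack: []
LOAD_FAST w → push 27. Stack: [27]
LOAD_CONST → push 4. Stack: [27, 4]
BINARY_OP << → 27 << 4 = 432. Stack: [432]
STORE_FAST n → n=432. Stack: []
LOAD_FAST_LOAD_FAST n,w → push 432,27. Stack: [432, 27]
BINARY_OP * → 432 * 27 = 11664. Stack: [11664]
RETURN_VALUE → return 11664.

11664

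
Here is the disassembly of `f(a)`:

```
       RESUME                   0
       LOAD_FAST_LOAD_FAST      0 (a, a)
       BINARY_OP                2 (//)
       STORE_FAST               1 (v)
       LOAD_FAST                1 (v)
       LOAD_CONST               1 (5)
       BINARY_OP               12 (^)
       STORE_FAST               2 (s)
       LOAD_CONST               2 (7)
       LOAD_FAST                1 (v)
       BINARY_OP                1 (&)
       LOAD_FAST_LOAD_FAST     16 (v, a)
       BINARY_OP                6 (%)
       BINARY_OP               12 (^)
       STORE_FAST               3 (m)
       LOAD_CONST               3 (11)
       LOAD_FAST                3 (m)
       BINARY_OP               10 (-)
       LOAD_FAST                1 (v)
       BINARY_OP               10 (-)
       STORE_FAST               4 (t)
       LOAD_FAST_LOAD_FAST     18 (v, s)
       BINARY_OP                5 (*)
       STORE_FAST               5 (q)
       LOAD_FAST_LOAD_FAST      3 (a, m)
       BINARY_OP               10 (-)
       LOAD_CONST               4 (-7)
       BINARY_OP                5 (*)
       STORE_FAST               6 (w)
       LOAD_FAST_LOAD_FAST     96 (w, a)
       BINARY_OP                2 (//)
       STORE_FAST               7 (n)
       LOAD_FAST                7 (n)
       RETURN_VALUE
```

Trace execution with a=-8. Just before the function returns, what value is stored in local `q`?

LOAD_FAST_LOAD_FAST a,a → push -8,-8. Stack: [-8, -8]
BINARY_OP // → -8 // -8 = 1. Stack: [1]
STORE_FAST v → v=1. Stack: []
LOAD_FAST v → push 1. Stack: [1]
LOAD_CONST → push 5. Stack: [1, 5]
BINARY_OP ^ → 1 ^ 5 = 4. Stack: [4]
STORE_FAST s → s=4. Stack: []
LOAD_CONST → push 7. Stack: [7]
LOAD_FAST v → push 1. Stack: [7, 1]
BINARY_OP & → 7 & 1 = 1. Stack: [1]
LOAD_FAST_LOAD_FAST v,a → push 1,-8. Stack: [1, 1, -8]
BINARY_OP % → 1 % -8 = -7. Stack: [1, -7]
BINARY_OP ^ → 1 ^ -7 = -8. Stack: [-8]
STORE_FAST m → m=-8. Stack: []
LOAD_CONST → push 11. Stack: [11]
LOAD_FAST m → push -8. Stack: [11, -8]
BINARY_OP - → 11 - -8 = 19. Stack: [19]
LOAD_FAST v → push 1. Stack: [19, 1]
BINARY_OP - → 19 - 1 = 18. Stack: [18]
STORE_FAST t → t=18. Stack: []
LOAD_FAST_LOAD_FAST v,s → push 1,4. Stack: [1, 4]
BINARY_OP * → 1 * 4 = 4. Stack: [4]
STORE_FAST q → q=4. Stack: []
LOAD_FAST_LOAD_FAST a,m → push -8,-8. Stack: [-8, -8]
BINARY_OP - → -8 - -8 = 0. Stack: [0]
LOAD_CONST → push -7. Stack: [0, -7]
BINARY_OP * → 0 * -7 = 0. Stack: [0]
STORE_FAST w → w=0. Stack: []
LOAD_FAST_LOAD_FAST w,a → push 0,-8. Stack: [0, -8]
BINARY_OP // → 0 // -8 = 0. Stack: [0]
STORE_FAST n → n=0. Stack: []
LOAD_FAST n → push 0. Stack: [0]
RETURN_VALUE → return 0.

4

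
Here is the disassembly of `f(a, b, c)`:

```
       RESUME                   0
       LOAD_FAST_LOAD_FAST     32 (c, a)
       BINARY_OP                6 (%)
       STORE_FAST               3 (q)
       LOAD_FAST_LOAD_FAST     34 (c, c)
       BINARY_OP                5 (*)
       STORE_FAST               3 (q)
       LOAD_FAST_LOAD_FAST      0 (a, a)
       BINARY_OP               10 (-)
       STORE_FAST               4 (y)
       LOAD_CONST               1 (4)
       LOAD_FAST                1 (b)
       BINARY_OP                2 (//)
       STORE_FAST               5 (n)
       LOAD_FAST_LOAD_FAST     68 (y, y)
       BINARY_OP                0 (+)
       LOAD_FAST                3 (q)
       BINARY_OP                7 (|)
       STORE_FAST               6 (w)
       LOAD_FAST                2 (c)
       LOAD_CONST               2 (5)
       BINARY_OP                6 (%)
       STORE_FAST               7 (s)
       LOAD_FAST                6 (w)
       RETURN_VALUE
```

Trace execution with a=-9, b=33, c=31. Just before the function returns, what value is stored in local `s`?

1

LOAD_FAST_LOAD_FAST c,a → push 31,-9. Stack: [31, -9]
BINARY_OP % → 31 % -9 = -5. Stack: [-5]
STORE_FAST q → q=-5. Stack: []
LOAD_FAST_LOAD_FAST c,c → push 31,31. Stack: [31, 31]
BINARY_OP * → 31 * 31 = 961. Stack: [961]
STORE_FAST q → q=961. Stack: []
LOAD_FAST_LOAD_FAST a,a → push -9,-9. Stack: [-9, -9]
BINARY_OP - → -9 - -9 = 0. Stack: [0]
STORE_FAST y → y=0. Stack: []
LOAD_CONST → push 4. Stack: [4]
LOAD_FAST b → push 33. Stack: [4, 33]
BINARY_OP // → 4 // 33 = 0. Stack: [0]
STORE_FAST n → n=0. Stack: []
LOAD_FAST_LOAD_FAST y,y → push 0,0. Stack: [0, 0]
BINARY_OP + → 0 + 0 = 0. Stack: [0]
LOAD_FAST q → push 961. Stack: [0, 961]
BINARY_OP | → 0 | 961 = 961. Stack: [961]
STORE_FAST w → w=961. Stack: []
LOAD_FAST c → push 31. Stack: [31]
LOAD_CONST → push 5. Stack: [31, 5]
BINARY_OP % → 31 % 5 = 1. Stack: [1]
STORE_FAST s → s=1. Stack: []
LOAD_FAST w → push 961. Stack: [961]
RETURN_VALUE → return 961.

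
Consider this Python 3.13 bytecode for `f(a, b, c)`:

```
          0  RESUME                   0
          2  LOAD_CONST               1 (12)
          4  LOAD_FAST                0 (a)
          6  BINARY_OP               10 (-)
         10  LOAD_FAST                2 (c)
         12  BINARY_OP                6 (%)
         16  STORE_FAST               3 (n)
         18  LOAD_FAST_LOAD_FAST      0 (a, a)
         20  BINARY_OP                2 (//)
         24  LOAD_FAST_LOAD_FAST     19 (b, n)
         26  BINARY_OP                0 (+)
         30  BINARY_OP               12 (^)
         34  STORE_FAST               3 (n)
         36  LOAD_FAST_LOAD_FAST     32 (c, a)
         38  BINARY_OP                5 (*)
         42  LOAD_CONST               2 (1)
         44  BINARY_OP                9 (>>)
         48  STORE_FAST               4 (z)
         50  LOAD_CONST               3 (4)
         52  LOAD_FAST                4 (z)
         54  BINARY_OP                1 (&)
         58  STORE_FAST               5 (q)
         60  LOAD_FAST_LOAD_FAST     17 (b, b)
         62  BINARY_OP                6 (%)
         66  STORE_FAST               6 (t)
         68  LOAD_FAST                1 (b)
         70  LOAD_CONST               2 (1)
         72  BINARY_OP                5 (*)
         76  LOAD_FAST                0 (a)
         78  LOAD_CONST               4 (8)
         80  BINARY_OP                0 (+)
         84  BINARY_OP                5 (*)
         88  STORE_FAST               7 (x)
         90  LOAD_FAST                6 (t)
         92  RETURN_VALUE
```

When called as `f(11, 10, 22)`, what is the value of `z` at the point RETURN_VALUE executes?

LOAD_CONST → push 12. Stack: [12]
LOAD_FAST a → push 11. Stack: [12, 11]
BINARY_OP - → 12 - 11 = 1. Stack: [1]
LOAD_FAST c → push 22. Stack: [1, 22]
BINARY_OP % → 1 % 22 = 1. Stack: [1]
STORE_FAST n → n=1. Stack: []
LOAD_FAST_LOAD_FAST a,a → push 11,11. Stack: [11, 11]
BINARY_OP // → 11 // 11 = 1. Stack: [1]
LOAD_FAST_LOAD_FAST b,n → push 10,1. Stack: [1, 10, 1]
BINARY_OP + → 10 + 1 = 11. Stack: [1, 11]
BINARY_OP ^ → 1 ^ 11 = 10. Stack: [10]
STORE_FAST n → n=10. Stack: []
LOAD_FAST_LOAD_FAST c,a → push 22,11. Stack: [22, 11]
BINARY_OP * → 22 * 11 = 242. Stack: [242]
LOAD_CONST → push 1. Stack: [242, 1]
BINARY_OP >> → 242 >> 1 = 121. Stack: [121]
STORE_FAST z → z=121. Stack: []
LOAD_CONST → push 4. Stack: [4]
LOAD_FAST z → push 121. Stack: [4, 121]
BINARY_OP & → 4 & 121 = 0. Stack: [0]
STORE_FAST q → q=0. Stack: []
LOAD_FAST_LOAD_FAST b,b → push 10,10. Stack: [10, 10]
BINARY_OP % → 10 % 10 = 0. Stack: [0]
STORE_FAST t → t=0. Stack: []
LOAD_FAST b → push 10. Stack: [10]
LOAD_CONST → push 1. Stack: [10, 1]
BINARY_OP * → 10 * 1 = 10. Stack: [10]
LOAD_FAST a → push 11. Stack: [10, 11]
LOAD_CONST → push 8. Stack: [10, 11, 8]
BINARY_OP + → 11 + 8 = 19. Stack: [10, 19]
BINARY_OP * → 10 * 19 = 190. Stack: [190]
STORE_FAST x → x=190. Stack: []
LOAD_FAST t → push 0. Stack: [0]
RETURN_VALUE → return 0.

121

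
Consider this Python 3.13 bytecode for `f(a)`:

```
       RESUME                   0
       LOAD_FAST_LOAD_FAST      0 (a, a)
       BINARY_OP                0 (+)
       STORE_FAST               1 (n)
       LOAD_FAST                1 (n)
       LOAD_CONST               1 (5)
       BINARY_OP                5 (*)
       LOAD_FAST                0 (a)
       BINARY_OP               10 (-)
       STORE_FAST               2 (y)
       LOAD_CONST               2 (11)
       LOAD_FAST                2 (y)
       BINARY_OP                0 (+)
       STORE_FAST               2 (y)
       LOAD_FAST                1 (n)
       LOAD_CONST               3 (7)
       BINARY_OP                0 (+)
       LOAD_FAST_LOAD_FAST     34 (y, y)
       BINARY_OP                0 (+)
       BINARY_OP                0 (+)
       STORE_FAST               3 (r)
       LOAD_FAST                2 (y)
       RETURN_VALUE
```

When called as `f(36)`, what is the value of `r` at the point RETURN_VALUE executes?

749

LOAD_FAST_LOAD_FAST a,a → push 36,36. Stack: [36, 36]
BINARY_OP + → 36 + 36 = 72. Stack: [72]
STORE_FAST n → n=72. Stack: []
LOAD_FAST n → push 72. Stack: [72]
LOAD_CONST → push 5. Stack: [72, 5]
BINARY_OP * → 72 * 5 = 360. Stack: [360]
LOAD_FAST a → push 36. Stack: [360, 36]
BINARY_OP - → 360 - 36 = 324. Stack: [324]
STORE_FAST y → y=324. Stack: []
LOAD_CONST → push 11. Stack: [11]
LOAD_FAST y → push 324. Stack: [11, 324]
BINARY_OP + → 11 + 324 = 335. Stack: [335]
STORE_FAST y → y=335. Stack: []
LOAD_FAST n → push 72. Stack: [72]
LOAD_CONST → push 7. Stack: [72, 7]
BINARY_OP + → 72 + 7 = 79. Stack: [79]
LOAD_FAST_LOAD_FAST y,y → push 335,335. Stack: [79, 335, 335]
BINARY_OP + → 335 + 335 = 670. Stack: [79, 670]
BINARY_OP + → 79 + 670 = 749. Stack: [749]
STORE_FAST r → r=749. Stack: []
LOAD_FAST y → push 335. Stack: [335]
RETURN_VALUE → return 335.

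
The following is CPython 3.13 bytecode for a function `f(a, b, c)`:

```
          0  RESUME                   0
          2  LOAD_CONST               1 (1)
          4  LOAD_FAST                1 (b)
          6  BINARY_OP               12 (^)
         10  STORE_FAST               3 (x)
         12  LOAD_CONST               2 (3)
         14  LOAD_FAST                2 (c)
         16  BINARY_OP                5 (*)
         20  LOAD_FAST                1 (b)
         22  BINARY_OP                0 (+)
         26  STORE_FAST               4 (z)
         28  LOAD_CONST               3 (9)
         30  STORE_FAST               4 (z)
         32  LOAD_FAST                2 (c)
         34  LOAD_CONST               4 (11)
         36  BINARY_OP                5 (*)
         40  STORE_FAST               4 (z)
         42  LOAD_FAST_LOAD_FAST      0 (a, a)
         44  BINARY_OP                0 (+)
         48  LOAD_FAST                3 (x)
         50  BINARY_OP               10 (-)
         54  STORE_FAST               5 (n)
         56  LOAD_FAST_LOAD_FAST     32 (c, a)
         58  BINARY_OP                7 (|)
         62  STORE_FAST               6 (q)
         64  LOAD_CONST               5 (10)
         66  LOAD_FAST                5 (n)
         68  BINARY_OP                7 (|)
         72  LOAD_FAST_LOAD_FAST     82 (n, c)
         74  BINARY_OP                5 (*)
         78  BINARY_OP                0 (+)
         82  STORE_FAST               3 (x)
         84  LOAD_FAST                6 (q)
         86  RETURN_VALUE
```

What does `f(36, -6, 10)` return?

LOAD_CONST → push 1. Stack: [1]
LOAD_FAST b → push -6. Stack: [1, -6]
BINARY_OP ^ → 1 ^ -6 = -5. Stack: [-5]
STORE_FAST x → x=-5. Stack: []
LOAD_CONST → push 3. Stack: [3]
LOAD_FAST c → push 10. Stack: [3, 10]
BINARY_OP * → 3 * 10 = 30. Stack: [30]
LOAD_FAST b → push -6. Stack: [30, -6]
BINARY_OP + → 30 + -6 = 24. Stack: [24]
STORE_FAST z → z=24. Stack: []
LOAD_CONST → push 9. Stack: [9]
STORE_FAST z → z=9. Stack: []
LOAD_FAST c → push 10. Stack: [10]
LOAD_CONST → push 11. Stack: [10, 11]
BINARY_OP * → 10 * 11 = 110. Stack: [110]
STORE_FAST z → z=110. Stack: []
LOAD_FAST_LOAD_FAST a,a → push 36,36. Stack: [36, 36]
BINARY_OP + → 36 + 36 = 72. Stack: [72]
LOAD_FAST x → push -5. Stack: [72, -5]
BINARY_OP - → 72 - -5 = 77. Stack: [77]
STORE_FAST n → n=77. Stack: []
LOAD_FAST_LOAD_FAST c,a → push 10,36. Stack: [10, 36]
BINARY_OP | → 10 | 36 = 46. Stack: [46]
STORE_FAST q → q=46. Stack: []
LOAD_CONST → push 10. Stack: [10]
LOAD_FAST n → push 77. Stack: [10, 77]
BINARY_OP | → 10 | 77 = 79. Stack: [79]
LOAD_FAST_LOAD_FAST n,c → push 77,10. Stack: [79, 77, 10]
BINARY_OP * → 77 * 10 = 770. Stack: [79, 770]
BINARY_OP + → 79 + 770 = 849. Stack: [849]
STORE_FAST x → x=849. Stack: []
LOAD_FAST q → push 46. Stack: [46]
RETURN_VALUE → return 46.

46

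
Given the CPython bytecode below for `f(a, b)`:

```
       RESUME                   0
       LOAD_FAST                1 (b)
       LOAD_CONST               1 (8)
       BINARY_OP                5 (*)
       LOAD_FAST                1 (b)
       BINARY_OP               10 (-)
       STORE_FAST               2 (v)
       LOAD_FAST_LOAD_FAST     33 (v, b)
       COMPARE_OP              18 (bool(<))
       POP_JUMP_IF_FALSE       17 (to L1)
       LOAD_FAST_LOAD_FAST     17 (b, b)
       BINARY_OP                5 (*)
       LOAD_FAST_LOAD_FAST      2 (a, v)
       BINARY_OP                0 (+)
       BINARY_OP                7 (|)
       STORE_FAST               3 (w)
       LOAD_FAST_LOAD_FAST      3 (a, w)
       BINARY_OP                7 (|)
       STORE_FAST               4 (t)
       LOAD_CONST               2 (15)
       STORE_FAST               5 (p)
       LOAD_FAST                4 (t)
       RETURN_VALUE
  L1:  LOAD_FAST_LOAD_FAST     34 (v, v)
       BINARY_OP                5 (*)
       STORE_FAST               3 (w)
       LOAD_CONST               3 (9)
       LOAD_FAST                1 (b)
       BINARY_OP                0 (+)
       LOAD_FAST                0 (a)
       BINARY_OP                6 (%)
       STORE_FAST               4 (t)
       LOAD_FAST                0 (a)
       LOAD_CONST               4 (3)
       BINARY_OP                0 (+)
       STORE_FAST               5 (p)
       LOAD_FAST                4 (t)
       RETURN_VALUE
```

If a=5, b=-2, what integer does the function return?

-9

LOAD_FAST b → push -2. Stack: [-2]
LOAD_CONST → push 8. Stack: [-2, 8]
BINARY_OP * → -2 * 8 = -16. Stack: [-16]
LOAD_FAST b → push -2. Stack: [-16, -2]
BINARY_OP - → -16 - -2 = -14. Stack: [-14]
STORE_FAST v → v=-14. Stack: []
LOAD_FAST_LOAD_FAST v,b → push -14,-2. Stack: [-14, -2]
COMPARE_OP bool(<) → -14 vs -2 = True. Stack: [True]
POP_JUMP_IF_FALSE → pop True; no jump. Stack: []
LOAD_FAST_LOAD_FAST b,b → push -2,-2. Stack: [-2, -2]
BINARY_OP * → -2 * -2 = 4. Stack: [4]
LOAD_FAST_LOAD_FAST a,v → push 5,-14. Stack: [4, 5, -14]
BINARY_OP + → 5 + -14 = -9. Stack: [4, -9]
BINARY_OP | → 4 | -9 = -9. Stack: [-9]
STORE_FAST w → w=-9. Stack: []
LOAD_FAST_LOAD_FAST a,w → push 5,-9. Stack: [5, -9]
BINARY_OP | → 5 | -9 = -9. Stack: [-9]
STORE_FAST t → t=-9. Stack: []
LOAD_CONST → push 15. Stack: [15]
STORE_FAST p → p=15. Stack: []
LOAD_FAST t → push -9. Stack: [-9]
RETURN_VALUE → return -9.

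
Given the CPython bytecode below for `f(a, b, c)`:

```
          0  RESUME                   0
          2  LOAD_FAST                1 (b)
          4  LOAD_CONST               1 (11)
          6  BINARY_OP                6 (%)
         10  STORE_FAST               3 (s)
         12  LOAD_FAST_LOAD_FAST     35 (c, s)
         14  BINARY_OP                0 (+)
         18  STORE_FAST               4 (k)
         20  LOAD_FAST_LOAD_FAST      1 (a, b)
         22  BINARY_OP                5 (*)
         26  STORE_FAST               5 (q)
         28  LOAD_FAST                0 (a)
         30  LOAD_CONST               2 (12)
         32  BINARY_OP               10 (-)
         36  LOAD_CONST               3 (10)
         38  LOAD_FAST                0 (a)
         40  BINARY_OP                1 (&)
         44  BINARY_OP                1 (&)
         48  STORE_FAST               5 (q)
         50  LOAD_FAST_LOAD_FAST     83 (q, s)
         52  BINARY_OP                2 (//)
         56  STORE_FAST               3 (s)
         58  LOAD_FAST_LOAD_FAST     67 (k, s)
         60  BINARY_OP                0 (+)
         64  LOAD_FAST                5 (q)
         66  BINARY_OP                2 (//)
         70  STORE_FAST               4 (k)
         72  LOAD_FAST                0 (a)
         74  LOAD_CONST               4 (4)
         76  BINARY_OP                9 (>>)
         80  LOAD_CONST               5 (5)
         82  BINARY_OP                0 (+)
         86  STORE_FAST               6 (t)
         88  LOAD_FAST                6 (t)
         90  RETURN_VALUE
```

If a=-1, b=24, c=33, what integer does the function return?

LOAD_FAST b → push 24. Stack: [24]
LOAD_CONST → push 11. Stack: [24, 11]
BINARY_OP % → 24 % 11 = 2. Stack: [2]
STORE_FAST s → s=2. Stack: []
LOAD_FAST_LOAD_FAST c,s → push 33,2. Stack: [33, 2]
BINARY_OP + → 33 + 2 = 35. Stack: [35]
STORE_FAST k → k=35. Stack: []
LOAD_FAST_LOAD_FAST a,b → push -1,24. Stack: [-1, 24]
BINARY_OP * → -1 * 24 = -24. Stack: [-24]
STORE_FAST q → q=-24. Stack: []
LOAD_FAST a → push -1. Stack: [-1]
LOAD_CONST → push 12. Stack: [-1, 12]
BINARY_OP - → -1 - 12 = -13. Stack: [-13]
LOAD_CONST → push 10. Stack: [-13, 10]
LOAD_FAST a → push -1. Stack: [-13, 10, -1]
BINARY_OP & → 10 & -1 = 10. Stack: [-13, 10]
BINARY_OP & → -13 & 10 = 2. Stack: [2]
STORE_FAST q → q=2. Stack: []
LOAD_FAST_LOAD_FAST q,s → push 2,2. Stack: [2, 2]
BINARY_OP // → 2 // 2 = 1. Stack: [1]
STORE_FAST s → s=1. Stack: []
LOAD_FAST_LOAD_FAST k,s → push 35,1. Stack: [35, 1]
BINARY_OP + → 35 + 1 = 36. Stack: [36]
LOAD_FAST q → push 2. Stack: [36, 2]
BINARY_OP // → 36 // 2 = 18. Stack: [18]
STORE_FAST k → k=18. Stack: []
LOAD_FAST a → push -1. Stack: [-1]
LOAD_CONST → push 4. Stack: [-1, 4]
BINARY_OP >> → -1 >> 4 = -1. Stack: [-1]
LOAD_CONST → push 5. Stack: [-1, 5]
BINARY_OP + → -1 + 5 = 4. Stack: [4]
STORE_FAST t → t=4. Stack: []
LOAD_FAST t → push 4. Stack: [4]
RETURN_VALUE → return 4.

4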